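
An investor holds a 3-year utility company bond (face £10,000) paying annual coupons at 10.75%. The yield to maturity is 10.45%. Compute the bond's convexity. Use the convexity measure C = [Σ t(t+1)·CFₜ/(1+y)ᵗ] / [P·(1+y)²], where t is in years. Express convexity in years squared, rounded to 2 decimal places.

8.61

With y = 0.1045:
  t   CF        PV=CF/(1+0.1045)^t    t·PV        t(t+1)·PV
  1     1,075.00       973.2911       973.2911       1,946.5822
  2     1,075.00       881.2051     1,762.4103       5,287.2309
  3    11,075.00     8,219.5222    24,658.5667      98,634.2667
  Σ                 10,074.0185    27,394.2681     105,868.0798
P = 10,074.0185.
Convexity = Σ t(t+1)·PV / [P·(1+y)²] = 105,868.0798 / (10,074.0185 × 1.219920) = 8.61452.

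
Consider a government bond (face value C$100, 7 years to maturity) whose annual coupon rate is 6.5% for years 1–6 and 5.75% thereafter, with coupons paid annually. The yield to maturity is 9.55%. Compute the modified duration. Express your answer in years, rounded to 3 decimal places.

Periodic yield y = 0.0955. First find Macaulay duration:
  t   CF        PV=CF/(1+0.0955)^t    t·PV
  1         6.50         5.9334         5.9334
  2         6.50         5.4161        10.8322
  3         6.50         4.9440        14.8319
  4         6.50         4.5130        18.0519
  5         6.50         4.1196        20.5978
  6         6.50         3.7604        22.5627
  7       105.75        55.8462       390.9235
  Σ                     84.5327       483.7334
P = 84.5327; Macaulay duration = 483.7334 / 84.5327 = 5.72244 years.
Modified duration = D_Mac / (1 + y) = 5.72244 / 1.0955 = 5.22359 years.

5.224 years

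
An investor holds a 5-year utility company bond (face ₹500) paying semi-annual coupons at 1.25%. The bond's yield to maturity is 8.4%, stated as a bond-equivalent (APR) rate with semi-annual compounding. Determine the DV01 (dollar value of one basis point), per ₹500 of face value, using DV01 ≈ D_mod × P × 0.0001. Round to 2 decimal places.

Periodic yield y = 0.042.
  t   CF        PV=CF/(1+0.042)^t    t·PV
  1        3.125         2.9990         2.9990
  2        3.125         2.8782         5.7563
  3        3.125         2.7621         8.2864
  4        3.125         2.6508        10.6033
  5        3.125         2.5440        12.7198
  6        3.125         2.4414        14.6486
  7        3.125         2.3430        16.4011
  8        3.125         2.2486        17.9886
  9        3.125         2.1579        19.4215
  10     503.125       333.4254     3,334.2542
  Σ                    356.4505     3,443.0789
P = 356.4505; D_Mac = 9.65935 half-year periods = 4.82967 yrs; D_mod = 4.63500 yrs.
DV01 ≈ 4.63500 × 356.4505 × 0.0001 = 0.165215.

₹0.17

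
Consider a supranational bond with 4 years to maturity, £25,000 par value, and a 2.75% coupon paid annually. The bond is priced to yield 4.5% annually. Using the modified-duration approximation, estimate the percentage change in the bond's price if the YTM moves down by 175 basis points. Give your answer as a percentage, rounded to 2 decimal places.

Periodic yield y = 0.045. Modified duration first:
  t   CF        PV=CF/(1+0.045)^t    t·PV
  1       687.50       657.8947       657.8947
  2       687.50       629.5643     1,259.1287
  3       687.50       602.4539     1,807.3617
  4    25,687.50    21,540.5445    86,162.1781
  Σ                 23,430.4575    89,886.5632
P = 23,430.4575; D_Mac = 3.83631 yrs; D_mod = 3.83631/(1+0.045) = 3.67111 yrs.
ΔP/P ≈ -D_mod · Δy = -3.67111 × (-0.0175) = +0.064244 = +6.4244%.

+6.42%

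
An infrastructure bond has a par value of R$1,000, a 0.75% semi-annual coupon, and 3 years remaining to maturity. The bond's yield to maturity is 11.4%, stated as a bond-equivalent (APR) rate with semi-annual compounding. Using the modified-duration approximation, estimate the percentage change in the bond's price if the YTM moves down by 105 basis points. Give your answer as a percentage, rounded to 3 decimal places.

+2.947%

Periodic yield y = 0.057. Modified duration first:
  t   CF        PV=CF/(1+0.057)^t    t·PV
  1         3.75         3.5478         3.5478
  2         3.75         3.3565         6.7129
  3         3.75         3.1755         9.5264
  4         3.75         3.0042        12.0169
  5         3.75         2.8422        14.2111
  6     1,003.75       719.7400     4,318.4399
  Σ                    735.6661     4,364.4549
P = 735.6661; D_Mac = 5.93266 half-year periods = 2.96633 yrs; D_mod = 2.96633/(1+0.057) = 2.80637 yrs.
ΔP/P ≈ -D_mod · Δy = -2.80637 × (-0.0105) = +0.029467 = +2.9467%.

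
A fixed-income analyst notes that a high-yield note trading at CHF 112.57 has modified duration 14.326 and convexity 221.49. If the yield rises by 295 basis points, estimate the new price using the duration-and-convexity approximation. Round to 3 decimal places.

Duration effect: -D_mod·Δy = -14.326 × (+0.0295) = -0.422617
Convexity effect: ½·C·(Δy)² = 0.5 × 221.49 × (0.0295)² = +0.09637583625
ΔP/P ≈ -0.422617 + 0.09637583625 = -0.32624116375
New price ≈ 112.57 × (1 - 0.32624116375) = 75.8450321966625.

CHF 75.845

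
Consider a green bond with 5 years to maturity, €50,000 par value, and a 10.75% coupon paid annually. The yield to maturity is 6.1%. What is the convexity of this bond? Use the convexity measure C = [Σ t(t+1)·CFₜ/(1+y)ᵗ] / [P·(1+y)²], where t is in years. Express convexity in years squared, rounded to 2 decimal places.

With y = 0.061:
  t   CF        PV=CF/(1+0.061)^t    t·PV        t(t+1)·PV
  1     5,375.00     5,065.9755     5,065.9755      10,131.9510
  2     5,375.00     4,774.7177     9,549.4354      28,648.3063
  3     5,375.00     4,500.2052    13,500.6156      54,002.4624
  4     5,375.00     4,241.4752    16,965.9008      84,829.5042
  5    55,375.00    41,184.7866   205,923.9329   1,235,543.5972
  Σ                 59,767.1602   251,005.8602   1,413,155.8210
P = 59,767.1602.
Convexity = Σ t(t+1)·PV / [P·(1+y)²] = 1,413,155.8210 / (59,767.1602 × 1.125721) = 21.00374.

21.00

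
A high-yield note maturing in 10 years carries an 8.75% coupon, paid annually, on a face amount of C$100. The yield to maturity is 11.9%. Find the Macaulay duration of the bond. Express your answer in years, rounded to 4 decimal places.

Periodic yield y = 0.119. Discount each cash flow and weight by its year:
  t   CF        PV=CF/(1+0.119)^t    t·PV
  1         8.75         7.8195         7.8195
  2         8.75         6.9879        13.9758
  3         8.75         6.2448        18.7344
  4         8.75         5.5807        22.3228
  5         8.75         4.9872        24.9360
  6         8.75         4.4568        26.7411
  7         8.75         3.9829        27.8802
  8         8.75         3.5593        28.4746
  9         8.75         3.1808        28.6273
  10      108.75        35.3288       353.2876
  Σ                     82.1287       552.7992
Price P = Σ PV = 82.1287.
Macaulay duration = Σ(t·PV) / P = 552.7992 / 82.1287 = 6.73089 years.

6.7309 years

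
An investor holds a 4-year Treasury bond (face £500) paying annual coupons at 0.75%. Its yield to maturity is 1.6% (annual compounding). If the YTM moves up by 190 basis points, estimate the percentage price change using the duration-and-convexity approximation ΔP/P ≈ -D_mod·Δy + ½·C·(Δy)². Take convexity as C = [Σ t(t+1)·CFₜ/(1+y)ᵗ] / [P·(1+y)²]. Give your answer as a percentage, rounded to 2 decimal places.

With y = 0.016:
  t   CF        PV=CF/(1+0.016)^t    t·PV        t(t+1)·PV
  1         3.75         3.6909         3.6909           7.3819
  2         3.75         3.6328         7.2656          21.7969
  3         3.75         3.5756        10.7268          42.9073
  4       503.75       472.7595     1,891.0378       9,455.1892
  Σ                    483.6588     1,912.7213       9,527.2753
P = 483.6588; D_Mac = 3.95469 yrs; D_mod = 3.89241 yrs; C = 19.08280.
Duration effect: -3.89241 × (+0.019) = -0.073956
Convexity effect: 0.5 × 19.08280 × (0.019)² = +0.0034444
ΔP/P ≈ -0.073956 + 0.0034444 = -0.070511 = -7.0511%.

-7.05%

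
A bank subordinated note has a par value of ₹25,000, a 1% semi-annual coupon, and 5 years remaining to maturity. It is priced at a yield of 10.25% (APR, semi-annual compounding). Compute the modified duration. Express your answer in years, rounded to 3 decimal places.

Periodic yield y = 0.05125. First find Macaulay duration:
  t   CF        PV=CF/(1+0.05125)^t    t·PV
  1       125.00       118.9061       118.9061
  2       125.00       113.1092       226.2184
  3       125.00       107.5950       322.7849
  4       125.00       102.3496       409.3982
  5       125.00        97.3599       486.7993
  6       125.00        92.6134       555.6806
  7       125.00        88.0984       616.6887
  8       125.00        83.8035       670.4277
  9       125.00        79.7179       717.4612
  10   25,125.00    15,242.1413   152,421.4126
  Σ                 16,125.6941   156,545.7778
P = 16,125.6941; Macaulay duration = 156,545.7778 / 16,125.6941 = 9.70785 half-year periods = 4.85392 years.
Modified duration = D_Mac / (1 + y) = 4.85392 / 1.05125 = 4.61729 years.

4.617 years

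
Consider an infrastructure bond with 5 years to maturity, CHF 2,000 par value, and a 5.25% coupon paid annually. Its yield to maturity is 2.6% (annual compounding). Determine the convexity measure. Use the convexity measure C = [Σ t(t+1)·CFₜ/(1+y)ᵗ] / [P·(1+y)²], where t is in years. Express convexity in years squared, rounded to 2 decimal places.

With y = 0.026:
  t   CF        PV=CF/(1+0.026)^t    t·PV        t(t+1)·PV
  1       105.00       102.3392       102.3392         204.6784
  2       105.00        99.7458       199.4916         598.4747
  3       105.00        97.2181       291.6544       1,166.6174
  4       105.00        94.7545       379.0180       1,895.0901
  5     2,105.00     1,851.4641     9,257.3205      55,543.9231
  Σ                  2,245.5217    10,229.8236      59,408.7837
P = 2,245.5217.
Convexity = Σ t(t+1)·PV / [P·(1+y)²] = 59,408.7837 / (2,245.5217 × 1.052676) = 25.13267.

25.13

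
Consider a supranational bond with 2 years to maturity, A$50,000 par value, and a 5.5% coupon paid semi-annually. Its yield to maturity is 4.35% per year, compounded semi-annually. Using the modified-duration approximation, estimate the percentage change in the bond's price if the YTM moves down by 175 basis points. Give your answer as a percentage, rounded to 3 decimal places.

Periodic yield y = 0.02175. Modified duration first:
  t   CF        PV=CF/(1+0.02175)^t    t·PV
  1     1,375.00     1,345.7304     1,345.7304
  2     1,375.00     1,317.0838     2,634.1676
  3     1,375.00     1,289.0470     3,867.1411
  4    51,375.00    47,138.2276   188,552.9106
  Σ                 51,090.0888   196,399.9496
P = 51,090.0888; D_Mac = 3.84419 half-year periods = 1.92209 yrs; D_mod = 1.92209/(1+0.02175) = 1.88118 yrs.
ΔP/P ≈ -D_mod · Δy = -1.88118 × (-0.0175) = +0.032921 = +3.2921%.

+3.292%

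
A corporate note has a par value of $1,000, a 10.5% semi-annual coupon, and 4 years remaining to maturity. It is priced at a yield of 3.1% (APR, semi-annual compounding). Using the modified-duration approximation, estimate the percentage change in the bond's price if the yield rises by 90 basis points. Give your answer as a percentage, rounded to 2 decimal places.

Periodic yield y = 0.0155. Modified duration first:
  t   CF        PV=CF/(1+0.0155)^t    t·PV
  1        52.50        51.6987        51.6987
  2        52.50        50.9096       101.8191
  3        52.50        50.1325       150.3976
  4        52.50        49.3673       197.4693
  5        52.50        48.6138       243.0691
  6        52.50        47.8718       287.2308
  7        52.50        47.1411       329.9878
  8     1,052.50       930.6421     7,445.1366
  Σ                  1,276.3769     8,806.8089
P = 1,276.3769; D_Mac = 6.89985 half-year periods = 3.44992 yrs; D_mod = 3.44992/(1+0.0155) = 3.39727 yrs.
ΔP/P ≈ -D_mod · Δy = -3.39727 × (+0.009) = -0.030575 = -3.0575%.

-3.06%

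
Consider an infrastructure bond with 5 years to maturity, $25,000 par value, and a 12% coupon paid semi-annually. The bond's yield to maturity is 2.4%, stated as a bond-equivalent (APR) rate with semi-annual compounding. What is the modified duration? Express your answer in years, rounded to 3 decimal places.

4.060 years

Periodic yield y = 0.012. First find Macaulay duration:
  t   CF        PV=CF/(1+0.012)^t    t·PV
  1     1,500.00     1,482.2134     1,482.2134
  2     1,500.00     1,464.6378     2,929.2756
  3     1,500.00     1,447.2705     4,341.8116
  4     1,500.00     1,430.1092     5,720.4369
  5     1,500.00     1,413.1514     7,065.7571
  6     1,500.00     1,396.3947     8,378.3681
  7     1,500.00     1,379.8366     9,658.8564
  8     1,500.00     1,363.4749    10,907.7995
  9     1,500.00     1,347.3072    12,125.7652
  10   26,500.00    23,520.1858   235,201.8584
  Σ                 36,244.5817   297,812.1422
P = 36,244.5817; Macaulay duration = 297,812.1422 / 36,244.5817 = 8.21674 half-year periods = 4.10837 years.
Modified duration = D_Mac / (1 + y) = 4.10837 / 1.012 = 4.05965 years.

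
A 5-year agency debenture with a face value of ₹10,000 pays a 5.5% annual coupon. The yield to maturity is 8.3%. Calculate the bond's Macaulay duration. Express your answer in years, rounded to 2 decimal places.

4.47 years

Periodic yield y = 0.083. Discount each cash flow and weight by its year:
  t   CF        PV=CF/(1+0.083)^t    t·PV
  1       550.00       507.8486       507.8486
  2       550.00       468.9276       937.8552
  3       550.00       432.9895     1,298.9684
  4       550.00       399.8056     1,599.2224
  5    10,550.00     7,081.2541    35,406.2703
  Σ                  8,890.8253    39,750.1648
Price P = Σ PV = 8,890.8253.
Macaulay duration = Σ(t·PV) / P = 39,750.1648 / 8,890.8253 = 4.47092 years.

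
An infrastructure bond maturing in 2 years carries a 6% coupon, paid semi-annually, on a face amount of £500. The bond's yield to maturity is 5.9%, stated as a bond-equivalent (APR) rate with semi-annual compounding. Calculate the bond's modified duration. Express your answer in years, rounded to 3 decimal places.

Periodic yield y = 0.0295. First find Macaulay duration:
  t   CF        PV=CF/(1+0.0295)^t    t·PV
  1        15.00        14.5702        14.5702
  2        15.00        14.1527        28.3054
  3        15.00        13.7471        41.2414
  4       515.00       458.4604     1,833.8416
  Σ                    500.9304     1,917.9585
P = 500.9304; Macaulay duration = 1,917.9585 / 500.9304 = 3.82879 half-year periods = 1.91440 years.
Modified duration = D_Mac / (1 + y) = 1.91440 / 1.0295 = 1.85954 years.

1.860 years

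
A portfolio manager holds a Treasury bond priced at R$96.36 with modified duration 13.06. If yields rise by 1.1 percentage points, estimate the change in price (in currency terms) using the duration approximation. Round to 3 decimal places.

-R$13.843

Duration approximation: ΔP/P ≈ -D_mod · Δy = -13.06 × (+0.011) = -0.143660.
ΔP ≈ 96.36 × (-0.143660) = -13.8430776.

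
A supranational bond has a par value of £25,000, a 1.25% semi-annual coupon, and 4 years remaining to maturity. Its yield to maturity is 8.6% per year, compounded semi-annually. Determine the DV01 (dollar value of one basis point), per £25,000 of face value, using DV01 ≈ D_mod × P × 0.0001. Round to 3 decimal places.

Periodic yield y = 0.043.
  t   CF        PV=CF/(1+0.043)^t    t·PV
  1       156.25       149.8082       149.8082
  2       156.25       143.6321       287.2641
  3       156.25       137.7105       413.1315
  4       156.25       132.0331       528.1324
  5       156.25       126.5897       632.9487
  6       156.25       121.3708       728.2247
  7       156.25       116.3670       814.5691
  8    25,156.25    17,962.6925   143,701.5398
  Σ                 18,890.2039   147,255.6185
P = 18,890.2039; D_Mac = 7.79534 half-year periods = 3.89767 yrs; D_mod = 3.73698 yrs.
DV01 ≈ 3.73698 × 18,890.2039 × 0.0001 = 7.059234.

£7.059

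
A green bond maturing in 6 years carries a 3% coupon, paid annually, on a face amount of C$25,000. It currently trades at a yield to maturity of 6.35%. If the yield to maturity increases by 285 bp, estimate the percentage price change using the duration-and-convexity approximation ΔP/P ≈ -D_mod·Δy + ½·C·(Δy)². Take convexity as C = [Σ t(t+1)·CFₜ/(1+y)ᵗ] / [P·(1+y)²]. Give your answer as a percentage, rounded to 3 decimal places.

With y = 0.0635:
  t   CF        PV=CF/(1+0.0635)^t    t·PV        t(t+1)·PV
  1       750.00       705.2186       705.2186       1,410.4372
  2       750.00       663.1111     1,326.2221       3,978.6664
  3       750.00       623.5177     1,870.5531       7,482.2123
  4       750.00       586.2884     2,345.1535      11,725.7676
  5       750.00       551.2820     2,756.4099      16,538.4592
  6    25,750.00    17,797.2241   106,783.3443     747,483.4103
  Σ                 20,926.6418   115,786.9015     788,618.9530
P = 20,926.6418; D_Mac = 5.53299 yrs; D_mod = 5.20262 yrs; C = 33.31906.
Duration effect: -5.20262 × (+0.0285) = -0.148275
Convexity effect: 0.5 × 33.31906 × (0.0285)² = +0.0135317
ΔP/P ≈ -0.148275 + 0.0135317 = -0.134743 = -13.4743%.

-13.474%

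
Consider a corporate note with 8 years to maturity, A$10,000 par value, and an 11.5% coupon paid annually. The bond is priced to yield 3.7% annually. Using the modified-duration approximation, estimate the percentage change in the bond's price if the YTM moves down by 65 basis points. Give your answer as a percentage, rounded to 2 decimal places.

+3.83%

Periodic yield y = 0.037. Modified duration first:
  t   CF        PV=CF/(1+0.037)^t    t·PV
  1     1,150.00     1,108.9682     1,108.9682
  2     1,150.00     1,069.4004     2,138.8007
  3     1,150.00     1,031.2443     3,093.7330
  4     1,150.00       994.4497     3,977.7987
  5     1,150.00       958.9679     4,794.8394
  6     1,150.00       924.7520     5,548.5123
  7     1,150.00       891.7570     6,242.2993
  8    11,150.00     8,337.6722    66,701.3775
  Σ                 15,317.2117    93,606.3291
P = 15,317.2117; D_Mac = 6.11119 yrs; D_mod = 6.11119/(1+0.037) = 5.89314 yrs.
ΔP/P ≈ -D_mod · Δy = -5.89314 × (-0.0065) = +0.038305 = +3.8305%.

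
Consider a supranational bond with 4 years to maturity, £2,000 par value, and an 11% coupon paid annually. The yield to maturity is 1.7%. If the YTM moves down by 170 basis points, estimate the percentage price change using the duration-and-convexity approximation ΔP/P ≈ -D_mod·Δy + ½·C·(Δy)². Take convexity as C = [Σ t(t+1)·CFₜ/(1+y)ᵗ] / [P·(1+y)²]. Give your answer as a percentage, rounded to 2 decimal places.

With y = 0.017:
  t   CF        PV=CF/(1+0.017)^t    t·PV        t(t+1)·PV
  1       220.00       216.3225       216.3225         432.6450
  2       220.00       212.7065       425.4130       1,276.2390
  3       220.00       209.1509       627.4528       2,509.8113
  4     2,220.00     2,075.2440     8,300.9759      41,504.8796
  Σ                  2,713.4239     9,570.1643      45,723.5750
P = 2,713.4239; D_Mac = 3.52697 yrs; D_mod = 3.46801 yrs; C = 16.29223.
Duration effect: -3.46801 × (-0.017) = +0.058956
Convexity effect: 0.5 × 16.29223 × (-0.017)² = +0.0023542
ΔP/P ≈ +0.058956 + 0.0023542 = +0.061310 = +6.1310%.

+6.13%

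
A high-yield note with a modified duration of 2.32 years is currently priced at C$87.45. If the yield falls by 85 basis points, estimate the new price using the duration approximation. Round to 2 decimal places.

Duration approximation: ΔP/P ≈ -D_mod · Δy = -2.32 × (-0.0085) = +0.019720.
New price ≈ 87.45 × (1 + 0.019720) = 89.174514.

C$89.17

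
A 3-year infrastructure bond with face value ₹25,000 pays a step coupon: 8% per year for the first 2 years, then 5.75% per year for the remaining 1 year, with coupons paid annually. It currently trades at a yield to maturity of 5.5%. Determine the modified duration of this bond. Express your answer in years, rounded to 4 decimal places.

2.6415 years

Periodic yield y = 0.055. First find Macaulay duration:
  t   CF        PV=CF/(1+0.055)^t    t·PV
  1     2,000.00     1,895.7346     1,895.7346
  2     2,000.00     1,796.9048     3,593.8097
  3    26,437.50    22,514.5362    67,543.6087
  Σ                 26,207.1757    73,033.1530
P = 26,207.1757; Macaulay duration = 73,033.1530 / 26,207.1757 = 2.78676 years.
Modified duration = D_Mac / (1 + y) = 2.78676 / 1.055 = 2.64148 years.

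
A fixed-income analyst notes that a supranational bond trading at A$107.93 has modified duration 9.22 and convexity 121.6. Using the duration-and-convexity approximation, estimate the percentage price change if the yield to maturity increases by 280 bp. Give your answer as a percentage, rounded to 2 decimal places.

Duration effect: -D_mod·Δy = -9.22 × (+0.028) = -0.258160
Convexity effect: ½·C·(Δy)² = 0.5 × 121.6 × (0.028)² = +0.0476672
ΔP/P ≈ -0.258160 + 0.0476672 = -0.2104928
= -21.04928%.

-21.05%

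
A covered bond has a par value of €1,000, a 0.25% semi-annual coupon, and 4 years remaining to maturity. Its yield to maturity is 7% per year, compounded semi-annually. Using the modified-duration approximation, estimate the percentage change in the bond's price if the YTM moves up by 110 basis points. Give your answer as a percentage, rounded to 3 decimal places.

-4.229%

Periodic yield y = 0.035. Modified duration first:
  t   CF        PV=CF/(1+0.035)^t    t·PV
  1         1.25         1.2077         1.2077
  2         1.25         1.1669         2.3338
  3         1.25         1.1274         3.3823
  4         1.25         1.0893         4.3572
  5         1.25         1.0525         5.2623
  6         1.25         1.0169         6.1013
  7         1.25         0.9825         6.8774
  8     1,001.25       760.3608     6,082.8866
  Σ                    768.0040     6,112.4086
P = 768.0040; D_Mac = 7.95882 half-year periods = 3.97941 yrs; D_mod = 3.97941/(1+0.035) = 3.84484 yrs.
ΔP/P ≈ -D_mod · Δy = -3.84484 × (+0.011) = -0.042293 = -4.2293%.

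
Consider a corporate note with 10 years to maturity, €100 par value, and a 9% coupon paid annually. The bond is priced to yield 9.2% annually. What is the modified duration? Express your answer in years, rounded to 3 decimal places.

Periodic yield y = 0.092. First find Macaulay duration:
  t   CF        PV=CF/(1+0.092)^t    t·PV
  1         9.00         8.2418         8.2418
  2         9.00         7.5474        15.0948
  3         9.00         6.9115        20.7346
  4         9.00         6.3292        25.3170
  5         9.00         5.7960        28.9801
  6         9.00         5.3077        31.8462
  7         9.00         4.8605        34.0237
  8         9.00         4.4510        35.6083
  9         9.00         4.0760        36.6844
  10      109.00        45.2064       452.0642
  Σ                     98.7277       688.5951
P = 98.7277; Macaulay duration = 688.5951 / 98.7277 = 6.97469 years.
Modified duration = D_Mac / (1 + y) = 6.97469 / 1.092 = 6.38708 years.

6.387 years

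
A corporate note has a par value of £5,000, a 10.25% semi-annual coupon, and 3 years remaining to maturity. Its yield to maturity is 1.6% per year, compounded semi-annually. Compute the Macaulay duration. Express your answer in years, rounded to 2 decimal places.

2.70 years

Periodic yield y = 0.008. Discount each cash flow and weight by its period:
  t   CF        PV=CF/(1+0.008)^t    t·PV
  1       256.25       254.2163       254.2163
  2       256.25       252.1987       504.3974
  3       256.25       250.1971       750.5913
  4       256.25       248.2114       992.8456
  5       256.25       246.2415     1,231.2074
  6     5,256.25     5,010.8664    30,065.1982
  Σ                  6,261.9313    33,798.4562
Price P = Σ PV = 6,261.9313.
Macaulay duration = Σ(t·PV) / P = 33,798.4562 / 6,261.9313 = 5.39745 half-year periods.
In years: 5.39745 / 2 = 2.69872 years.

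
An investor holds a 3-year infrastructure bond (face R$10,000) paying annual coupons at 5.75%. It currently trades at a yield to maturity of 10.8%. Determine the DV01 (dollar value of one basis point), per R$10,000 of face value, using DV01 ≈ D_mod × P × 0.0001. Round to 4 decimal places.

Periodic yield y = 0.108.
  t   CF        PV=CF/(1+0.108)^t    t·PV
  1       575.00       518.9531       518.9531
  2       575.00       468.3692       936.7384
  3    10,575.00     7,774.2964    23,322.8892
  Σ                  8,761.6187    24,778.5807
P = 8,761.6187; D_Mac = 2.82808 yrs; D_mod = 2.55242 yrs.
DV01 ≈ 2.55242 × 8,761.6187 × 0.0001 = 2.236334.

R$2.2363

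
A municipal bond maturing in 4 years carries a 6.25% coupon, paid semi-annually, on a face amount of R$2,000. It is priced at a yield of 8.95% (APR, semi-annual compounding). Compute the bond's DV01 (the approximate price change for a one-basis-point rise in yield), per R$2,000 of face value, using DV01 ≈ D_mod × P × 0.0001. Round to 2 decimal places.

R$0.62

Periodic yield y = 0.04475.
  t   CF        PV=CF/(1+0.04475)^t    t·PV
  1        62.50        59.8229        59.8229
  2        62.50        57.2605       114.5210
  3        62.50        54.8079       164.4236
  4        62.50        52.4603       209.8411
  5        62.50        50.2132       251.0661
  6        62.50        48.0624       288.3746
  7        62.50        46.0038       322.0263
  8     2,062.50     1,453.0980    11,624.7844
  Σ                  1,821.7290    13,034.8600
P = 1,821.7290; D_Mac = 7.15521 half-year periods = 3.57761 yrs; D_mod = 3.42437 yrs.
DV01 ≈ 3.42437 × 1,821.7290 × 0.0001 = 0.623827.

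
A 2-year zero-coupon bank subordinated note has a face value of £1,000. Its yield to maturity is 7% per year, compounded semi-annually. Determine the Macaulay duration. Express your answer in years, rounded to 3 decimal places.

A zero-coupon bond has a single cash flow at maturity, so its Macaulay duration equals its maturity: 2 years.
(Equivalently: 4 semi-annual periods ÷ 2 = 2 years.)

2.000 years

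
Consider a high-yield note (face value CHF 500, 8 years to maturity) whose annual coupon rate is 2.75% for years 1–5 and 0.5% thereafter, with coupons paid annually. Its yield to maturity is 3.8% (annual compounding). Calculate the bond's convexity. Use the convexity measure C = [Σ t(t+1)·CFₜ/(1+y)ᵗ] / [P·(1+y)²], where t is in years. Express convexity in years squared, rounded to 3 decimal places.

59.005

With y = 0.038:
  t   CF        PV=CF/(1+0.038)^t    t·PV        t(t+1)·PV
  1        13.75        13.2466        13.2466          26.4933
  2        13.75        12.7617        25.5234          76.5701
  3        13.75        12.2945        36.8835         147.5339
  4        13.75        11.8444        47.3776         236.8881
  5        13.75        11.4108        57.0540         342.3239
  6         2.50         1.9987        11.9924          83.9470
  7         2.50         1.9256        13.4790         107.8317
  8       502.50       372.8698     2,982.9586      26,846.6273
  Σ                    438.3521     3,188.5151      27,868.2153
P = 438.3521.
Convexity = Σ t(t+1)·PV / [P·(1+y)²] = 27,868.2153 / (438.3521 × 1.077444) = 59.00534.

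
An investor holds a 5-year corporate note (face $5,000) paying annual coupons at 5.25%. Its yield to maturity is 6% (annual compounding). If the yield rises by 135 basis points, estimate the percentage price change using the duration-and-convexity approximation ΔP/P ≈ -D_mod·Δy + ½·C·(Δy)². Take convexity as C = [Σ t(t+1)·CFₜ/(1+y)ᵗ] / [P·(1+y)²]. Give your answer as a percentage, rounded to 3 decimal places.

-5.540%

With y = 0.06:
  t   CF        PV=CF/(1+0.06)^t    t·PV        t(t+1)·PV
  1       262.50       247.6415       247.6415         495.2830
  2       262.50       233.6241       467.2481       1,401.7444
  3       262.50       220.4001       661.2002       2,644.8007
  4       262.50       207.9246       831.6983       4,158.4917
  5     5,262.50     3,932.4461    19,662.2307     117,973.3840
  Σ                  4,842.0364    21,870.0188     126,673.7039
P = 4,842.0364; D_Mac = 4.51670 yrs; D_mod = 4.26104 yrs; C = 23.28342.
Duration effect: -4.26104 × (+0.0135) = -0.057524
Convexity effect: 0.5 × 23.28342 × (0.0135)² = +0.0021217
ΔP/P ≈ -0.057524 + 0.0021217 = -0.055402 = -5.5402%.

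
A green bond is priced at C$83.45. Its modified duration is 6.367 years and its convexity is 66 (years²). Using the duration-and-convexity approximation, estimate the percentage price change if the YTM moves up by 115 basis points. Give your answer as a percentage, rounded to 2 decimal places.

-6.89%

Duration effect: -D_mod·Δy = -6.367 × (+0.0115) = -0.0732205
Convexity effect: ½·C·(Δy)² = 0.5 × 66 × (0.0115)² = +0.00436425
ΔP/P ≈ -0.0732205 + 0.00436425 = -0.06885625
= -6.885625%.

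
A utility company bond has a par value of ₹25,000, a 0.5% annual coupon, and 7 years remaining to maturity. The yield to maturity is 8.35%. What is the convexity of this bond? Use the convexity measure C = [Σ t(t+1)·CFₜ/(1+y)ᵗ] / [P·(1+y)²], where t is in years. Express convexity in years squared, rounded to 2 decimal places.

With y = 0.0835:
  t   CF        PV=CF/(1+0.0835)^t    t·PV        t(t+1)·PV
  1       125.00       115.3669       115.3669         230.7337
  2       125.00       106.4761       212.9522         638.8567
  3       125.00        98.2705       294.8116       1,179.2463
  4       125.00        90.6973       362.7892       1,813.9460
  5       125.00        83.7077       418.5385       2,511.2311
  6       125.00        77.2568       463.5406       3,244.7841
  7    25,125.00    14,331.8964   100,323.2750     802,586.1997
  Σ                 14,903.6717   102,191.2739     812,204.9976
P = 14,903.6717.
Convexity = Σ t(t+1)·PV / [P·(1+y)²] = 812,204.9976 / (14,903.6717 × 1.173972) = 46.42101.

46.42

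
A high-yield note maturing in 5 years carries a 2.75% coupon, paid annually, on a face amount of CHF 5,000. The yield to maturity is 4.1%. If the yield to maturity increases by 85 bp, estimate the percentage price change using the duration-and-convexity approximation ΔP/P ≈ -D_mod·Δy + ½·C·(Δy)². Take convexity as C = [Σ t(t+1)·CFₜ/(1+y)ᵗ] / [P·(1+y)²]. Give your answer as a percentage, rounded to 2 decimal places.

With y = 0.041:
  t   CF        PV=CF/(1+0.041)^t    t·PV        t(t+1)·PV
  1       137.50       132.0845       132.0845         264.1691
  2       137.50       126.8824       253.7647         761.2941
  3       137.50       121.8851       365.6552       1,462.6208
  4       137.50       117.0846       468.3384       2,341.6920
  5     5,137.50     4,202.4077    21,012.0387     126,072.2321
  Σ                  4,700.3443    22,231.8815     130,902.0082
P = 4,700.3443; D_Mac = 4.72984 yrs; D_mod = 4.54356 yrs; C = 25.69894.
Duration effect: -4.54356 × (+0.0085) = -0.038620
Convexity effect: 0.5 × 25.69894 × (0.0085)² = +0.0009284
ΔP/P ≈ -0.038620 + 0.0009284 = -0.037692 = -3.7692%.

-3.77%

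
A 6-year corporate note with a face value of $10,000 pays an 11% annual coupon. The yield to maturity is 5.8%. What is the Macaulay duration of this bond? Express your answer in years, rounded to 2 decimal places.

Periodic yield y = 0.058. Discount each cash flow and weight by its year:
  t   CF        PV=CF/(1+0.058)^t    t·PV
  1     1,100.00     1,039.6975     1,039.6975
  2     1,100.00       982.7009     1,965.4018
  3     1,100.00       928.8288     2,786.4865
  4     1,100.00       877.9100     3,511.6401
  5     1,100.00       829.7826     4,148.9132
  6    11,100.00     7,914.2356    47,485.4134
  Σ                 12,573.1555    60,937.5525
Price P = Σ PV = 12,573.1555.
Macaulay duration = Σ(t·PV) / P = 60,937.5525 / 12,573.1555 = 4.84664 years.

4.85 years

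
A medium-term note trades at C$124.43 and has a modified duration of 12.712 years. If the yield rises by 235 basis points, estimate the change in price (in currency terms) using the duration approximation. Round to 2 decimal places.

Duration approximation: ΔP/P ≈ -D_mod · Δy = -12.712 × (+0.0235) = -0.298732.
ΔP ≈ 124.43 × (-0.298732) = -37.17122276.

-C$37.17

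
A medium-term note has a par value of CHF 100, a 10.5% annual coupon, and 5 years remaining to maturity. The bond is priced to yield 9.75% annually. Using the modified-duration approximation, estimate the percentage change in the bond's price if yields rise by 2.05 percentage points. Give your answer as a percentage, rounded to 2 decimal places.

Periodic yield y = 0.0975. Modified duration first:
  t   CF        PV=CF/(1+0.0975)^t    t·PV
  1        10.50         9.5672         9.5672
  2        10.50         8.7173        17.4345
  3        10.50         7.9428        23.8285
  4        10.50         7.2372        28.9488
  5       110.50        69.3968       346.9842
  Σ                    102.8613       426.7632
P = 102.8613; D_Mac = 4.14892 yrs; D_mod = 4.14892/(1+0.0975) = 3.78033 yrs.
ΔP/P ≈ -D_mod · Δy = -3.78033 × (+0.0205) = -0.077497 = -7.7497%.

-7.75%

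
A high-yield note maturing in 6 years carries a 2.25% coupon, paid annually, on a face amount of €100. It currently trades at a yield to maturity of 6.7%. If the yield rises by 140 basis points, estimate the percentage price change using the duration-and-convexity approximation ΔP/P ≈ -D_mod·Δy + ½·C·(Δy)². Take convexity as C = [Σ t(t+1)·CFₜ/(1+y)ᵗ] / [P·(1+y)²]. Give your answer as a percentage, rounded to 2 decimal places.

With y = 0.067:
  t   CF        PV=CF/(1+0.067)^t    t·PV        t(t+1)·PV
  1         2.25         2.1087         2.1087           4.2174
  2         2.25         1.9763         3.9526          11.8578
  3         2.25         1.8522         5.5566          22.2265
  4         2.25         1.7359         6.9436          34.7180
  5         2.25         1.6269         8.1345          48.8070
  6       102.25        69.2910       415.7460       2,910.2218
  Σ                     78.5910       442.4420       3,032.0485
P = 78.5910; D_Mac = 5.62968 yrs; D_mod = 5.27617 yrs; C = 33.88710.
Duration effect: -5.27617 × (+0.014) = -0.073866
Convexity effect: 0.5 × 33.88710 × (0.014)² = +0.0033209
ΔP/P ≈ -0.073866 + 0.0033209 = -0.070545 = -7.0545%.

-7.05%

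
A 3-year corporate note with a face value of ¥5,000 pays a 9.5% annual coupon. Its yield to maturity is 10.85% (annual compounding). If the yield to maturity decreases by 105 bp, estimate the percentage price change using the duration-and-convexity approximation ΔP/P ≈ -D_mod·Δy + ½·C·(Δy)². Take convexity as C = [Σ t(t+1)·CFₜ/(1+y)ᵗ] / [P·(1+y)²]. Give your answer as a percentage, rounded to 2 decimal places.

With y = 0.1085:
  t   CF        PV=CF/(1+0.1085)^t    t·PV        t(t+1)·PV
  1       475.00       428.5070       428.5070         857.0140
  2       475.00       386.5647       773.1294       2,319.3883
  3     5,475.00     4,019.5463    12,058.6388      48,234.5551
  Σ                  4,834.6180    13,260.2752      51,410.9574
P = 4,834.6180; D_Mac = 2.74278 yrs; D_mod = 2.47431 yrs; C = 8.65410.
Duration effect: -2.47431 × (-0.0105) = +0.025980
Convexity effect: 0.5 × 8.65410 × (-0.0105)² = +0.0004771
ΔP/P ≈ +0.025980 + 0.0004771 = +0.026457 = +2.6457%.

+2.65%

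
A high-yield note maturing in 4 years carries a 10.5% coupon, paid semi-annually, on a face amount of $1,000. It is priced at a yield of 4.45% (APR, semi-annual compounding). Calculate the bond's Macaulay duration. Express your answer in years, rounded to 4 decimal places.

3.4354 years

Periodic yield y = 0.02225. Discount each cash flow and weight by its period:
  t   CF        PV=CF/(1+0.02225)^t    t·PV
  1        52.50        51.3573        51.3573
  2        52.50        50.2395       100.4789
  3        52.50        49.1460       147.4379
  4        52.50        48.0763       192.3051
  5        52.50        47.0299       235.1493
  6        52.50        46.0062       276.0373
  7        52.50        45.0049       315.0341
  8     1,052.50       882.6025     7,060.8200
  Σ                  1,219.4625     8,378.6199
Price P = Σ PV = 1,219.4625.
Macaulay duration = Σ(t·PV) / P = 8,378.6199 / 1,219.4625 = 6.87075 half-year periods.
In years: 6.87075 / 2 = 3.43537 years.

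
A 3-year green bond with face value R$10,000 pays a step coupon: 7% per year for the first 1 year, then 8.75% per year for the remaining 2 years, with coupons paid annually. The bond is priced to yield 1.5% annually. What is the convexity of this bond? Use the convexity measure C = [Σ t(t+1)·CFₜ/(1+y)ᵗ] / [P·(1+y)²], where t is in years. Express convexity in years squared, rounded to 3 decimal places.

10.673

With y = 0.015:
  t   CF        PV=CF/(1+0.015)^t    t·PV        t(t+1)·PV
  1       700.00       689.6552       689.6552       1,379.3103
  2       875.00       849.3290     1,698.6581       5,095.9742
  3    10,875.00    10,399.9473    31,199.8419     124,799.3677
  Σ                 11,938.9315    33,588.1552     131,274.6522
P = 11,938.9315.
Convexity = Σ t(t+1)·PV / [P·(1+y)²] = 131,274.6522 / (11,938.9315 × 1.030225) = 10.67292.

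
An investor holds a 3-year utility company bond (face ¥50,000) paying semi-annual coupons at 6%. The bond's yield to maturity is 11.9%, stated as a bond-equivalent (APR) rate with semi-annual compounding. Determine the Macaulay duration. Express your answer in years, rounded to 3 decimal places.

2.769 years

Periodic yield y = 0.0595. Discount each cash flow and weight by its period:
  t   CF        PV=CF/(1+0.0595)^t    t·PV
  1     1,500.00     1,415.7622     1,415.7622
  2     1,500.00     1,336.2550     2,672.5100
  3     1,500.00     1,261.2128     3,783.6385
  4     1,500.00     1,190.3849     4,761.5397
  5     1,500.00     1,123.5346     5,617.6730
  6    51,500.00    36,408.3890   218,450.3340
  Σ                 42,735.5385   236,701.4573
Price P = Σ PV = 42,735.5385.
Macaulay duration = Σ(t·PV) / P = 236,701.4573 / 42,735.5385 = 5.53875 half-year periods.
In years: 5.53875 / 2 = 2.76937 years.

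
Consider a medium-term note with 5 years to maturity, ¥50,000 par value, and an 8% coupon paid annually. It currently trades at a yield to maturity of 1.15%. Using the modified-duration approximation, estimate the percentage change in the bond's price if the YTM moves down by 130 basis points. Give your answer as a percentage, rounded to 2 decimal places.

Periodic yield y = 0.0115. Modified duration first:
  t   CF        PV=CF/(1+0.0115)^t    t·PV
  1     4,000.00     3,954.5230     3,954.5230
  2     4,000.00     3,909.5630     7,819.1260
  3     4,000.00     3,865.1142    11,595.3426
  4     4,000.00     3,821.1707    15,284.6829
  5    54,000.00    50,999.3128   254,996.5641
  Σ                 66,549.6837   293,650.2386
P = 66,549.6837; D_Mac = 4.41250 yrs; D_mod = 4.41250/(1+0.0115) = 4.36233 yrs.
ΔP/P ≈ -D_mod · Δy = -4.36233 × (-0.013) = +0.056710 = +5.6710%.

+5.67%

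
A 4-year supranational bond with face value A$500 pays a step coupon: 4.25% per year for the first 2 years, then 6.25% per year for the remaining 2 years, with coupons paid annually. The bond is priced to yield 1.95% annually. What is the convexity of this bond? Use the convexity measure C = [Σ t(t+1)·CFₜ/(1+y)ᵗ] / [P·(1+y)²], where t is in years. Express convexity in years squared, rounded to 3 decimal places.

17.708

With y = 0.0195:
  t   CF        PV=CF/(1+0.0195)^t    t·PV        t(t+1)·PV
  1        21.25        20.8436        20.8436          41.6871
  2        21.25        20.4449        40.8898         122.6693
  3        31.25        29.4909        88.4728         353.8910
  4       531.25       491.7564     1,967.0256       9,835.1280
  Σ                    562.5357     2,117.2317      10,353.3754
P = 562.5357.
Convexity = Σ t(t+1)·PV / [P·(1+y)²] = 10,353.3754 / (562.5357 × 1.039380) = 17.70751.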